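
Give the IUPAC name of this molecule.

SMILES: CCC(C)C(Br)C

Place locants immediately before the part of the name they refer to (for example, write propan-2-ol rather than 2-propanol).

2-bromo-3-methylpentane

The parent chain contains 5 carbons (pentane).
Number the chain so that the substituent locant set {2,3} is lower than {3,4} at the first point of difference.
This places a bromo group at C-2; a methyl group at C-3.
The substituents are ordered alphabetically, ignoring any di-/tri- multipliers.
Assembling the pieces gives 2-bromo-3-methylpentane.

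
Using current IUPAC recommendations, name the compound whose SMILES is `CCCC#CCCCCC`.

Counting along the main chain through the multiple bond gives 10 carbons: the parent is decane.
There is one C≡C triple bond, indicated by the ending -yne.
The numbering direction is chosen so that numbering from this end puts the triple bond at C-4 rather than C-6.
That gives the triple bond between C-4 and C-5.
The name is dec-4-yne.

dec-4-yne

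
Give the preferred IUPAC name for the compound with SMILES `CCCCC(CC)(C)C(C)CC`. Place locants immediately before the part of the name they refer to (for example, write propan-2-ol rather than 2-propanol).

4-ethyl-3,4-dimethyloctane

The parent chain contains 8 carbons (octane).
Choose the numbering such that the substituent locant set {3,4,4} is lower than {5,5,6} at the first point of difference.
That gives an ethyl group at C-4; methyl groups at C-3 and C-4.
Substituent prefixes are cited in alphabetical order (multiplying prefixes like di-/tri- are ignored for ordering).
Assembling the pieces gives 4-ethyl-3,4-dimethyloctane.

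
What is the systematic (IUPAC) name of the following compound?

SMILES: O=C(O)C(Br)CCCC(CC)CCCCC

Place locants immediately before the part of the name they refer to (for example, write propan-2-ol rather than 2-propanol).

2-bromo-6-ethylundecanoic acid

The longest carbon chain that includes the –COOH group has 11 carbons, so the parent hydride is undecane.
The principal characteristic group is a carboxylic acid (terminal –COOH), named with the suffix -oic acid.
The numbering direction is chosen so that the carboxylic acid carbon is C-1 by definition.
With this numbering: a bromo group at C-2; an ethyl group at C-6.
Prefixes are listed alphabetically: bromo, ethyl.
Assembling the pieces gives 2-bromo-6-ethylundecanoic acid.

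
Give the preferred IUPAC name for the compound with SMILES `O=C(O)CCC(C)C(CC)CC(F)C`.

5-ethyl-7-fluoro-4-methyloctanoic acid

Counting along the main chain through the –COOH group gives 8 carbons: the parent is octane.
The highest-priority functional group is a carboxylic acid (terminal –COOH), so the name ends in -oic acid.
Number the chain so that the carboxylic acid carbon is C-1 by definition.
With this numbering: an ethyl group at C-5; a fluoro group at C-7; a methyl group at C-4.
The substituents are ordered alphabetically, ignoring any di-/tri- multipliers.
The name is 5-ethyl-7-fluoro-4-methyloctanoic acid.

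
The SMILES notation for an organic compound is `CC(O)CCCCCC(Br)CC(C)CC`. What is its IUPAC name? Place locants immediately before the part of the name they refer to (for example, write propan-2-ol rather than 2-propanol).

Counting along the main chain through the –OH group gives 12 carbons: the parent is dodecane.
The principal characteristic group is an alcohol (–OH), named with the suffix -ol.
Number the chain so that numbering from this end puts the hydroxyl group at C-2 rather than C-11.
That gives the hydroxyl at C-2; a bromo group at C-8; a methyl group at C-10.
The substituents are ordered alphabetically, ignoring any di-/tri- multipliers.
The name is 8-bromo-10-methyldodecan-2-ol.

8-bromo-10-methyldodecan-2-ol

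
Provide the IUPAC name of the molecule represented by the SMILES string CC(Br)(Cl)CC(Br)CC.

2,4-dibromo-2-chlorohexane

The parent chain contains 6 carbons (hexane).
Number the chain so that the substituent locant set {2,2,4} is lower than {3,5,5} at the first point of difference.
With this numbering: bromo groups at C-2 and C-4; a chloro group at C-2.
Substituent prefixes are cited in alphabetical order (multiplying prefixes like di-/tri- are ignored for ordering).
The name is 2,4-dibromo-2-chlorohexane.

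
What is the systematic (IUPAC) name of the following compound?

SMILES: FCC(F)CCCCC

1,2-difluoroheptane

The longest continuous carbon chain has 7 atoms, so the parent hydride is heptane.
The numbering direction is chosen so that the substituent locant set {1,2} is lower than {6,7} at the first point of difference.
With this numbering: fluoro groups at C-1 and C-2.
Putting it together: 1,2-difluoroheptane.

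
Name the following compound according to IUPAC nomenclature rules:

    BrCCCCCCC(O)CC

9-bromononan-3-ol

Counting along the main chain through the –OH group gives 9 carbons: the parent is nonane.
The highest-priority functional group is an alcohol (–OH), so the name ends in -ol.
Number the chain so that numbering from this end puts the hydroxyl group at C-3 rather than C-7.
This places the hydroxyl at C-3; a bromo group at C-9.
Assembling the pieces gives 9-bromononan-3-ol.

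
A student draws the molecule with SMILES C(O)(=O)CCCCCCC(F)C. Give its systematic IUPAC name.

The longest chain bearing the –COOH group is 9 carbons long (nonane).
A carboxylic acid (terminal –COOH) is the principal characteristic group, giving the suffix -oic acid.
Choose the numbering such that the carboxylic acid carbon is C-1 by definition.
With this numbering: a fluoro group at C-8.
The name is 8-fluorononanoic acid.

8-fluorononanoic acid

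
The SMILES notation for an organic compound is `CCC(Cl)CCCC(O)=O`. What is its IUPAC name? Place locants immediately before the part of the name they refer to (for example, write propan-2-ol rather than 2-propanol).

The longest carbon chain that includes the –COOH group has 7 carbons, so the parent hydride is heptane.
The principal characteristic group is a carboxylic acid (terminal –COOH), named with the suffix -oic acid.
Number the chain so that the carboxylic acid carbon is C-1 by definition.
With this numbering: a chloro group at C-5.
Putting it together: 5-chloroheptanoic acid.

5-chloroheptanoic acid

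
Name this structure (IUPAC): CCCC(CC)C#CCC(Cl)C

The longest chain bearing the multiple bond is 9 carbons long (nonane).
The chain contains a C≡C triple bond, so the unsaturation ending is -yne.
Number the chain so that numbering from this end puts the triple bond at C-4 rather than C-5.
That gives the triple bond between C-4 and C-5; a chloro group at C-2; an ethyl group at C-6.
The substituents are ordered alphabetically, ignoring any di-/tri- multipliers.
Putting it together: 2-chloro-6-ethylnon-4-yne.

2-chloro-6-ethylnon-4-yne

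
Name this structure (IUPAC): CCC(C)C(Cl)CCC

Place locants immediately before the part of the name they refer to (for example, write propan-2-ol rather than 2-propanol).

The longest continuous carbon chain has 7 atoms, so the parent hydride is heptane.
Choose the numbering such that the substituent locant set {3,4} is lower than {4,5} at the first point of difference.
This places a chloro group at C-4; a methyl group at C-3.
Prefixes are listed alphabetically: chloro, methyl.
Assembling the pieces gives 4-chloro-3-methylheptane.

4-chloro-3-methylheptane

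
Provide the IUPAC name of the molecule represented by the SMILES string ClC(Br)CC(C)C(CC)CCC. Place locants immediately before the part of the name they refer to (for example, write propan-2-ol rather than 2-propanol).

The longest carbon chain is 7 atoms: the parent is heptane.
The numbering direction is chosen so that the substituent locant set {1,1,3,4} is lower than {4,5,7,7} at the first point of difference.
That gives a bromo group at C-1; a chloro group at C-1; an ethyl group at C-4; a methyl group at C-3.
The substituents are ordered alphabetically, ignoring any di-/tri- multipliers.
Putting it together: 1-bromo-1-chloro-4-ethyl-3-methylheptane.

1-bromo-1-chloro-4-ethyl-3-methylheptane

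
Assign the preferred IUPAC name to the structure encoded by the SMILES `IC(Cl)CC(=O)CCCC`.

Counting along the main chain through the carbonyl gives 7 carbons: the parent is heptane.
The principal characteristic group is a ketone (C=O on an internal carbon), named with the suffix -one.
Number the chain so that numbering from this end puts the carbonyl group at C-3 rather than C-5.
That gives the carbonyl at C-3; a chloro group at C-1; an iodo group at C-1.
Substituent prefixes are cited in alphabetical order (multiplying prefixes like di-/tri- are ignored for ordering).
Putting it together: 1-chloro-1-iodoheptan-3-one.

1-chloro-1-iodoheptan-3-one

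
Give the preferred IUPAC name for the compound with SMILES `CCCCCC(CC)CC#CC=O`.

5-ethyldec-2-ynal

The longest chain bearing the –CHO group and the multiple bond is 10 carbons long (decane).
The principal characteristic group is an aldehyde (terminal –CHO), named with the suffix -al.
A C≡C triple bond in the chain gives the infix -yne-.
Number the chain so that the aldehyde carbon is C-1 by definition.
With this numbering: the triple bond between C-2 and C-3; an ethyl group at C-5.
The name is 5-ethyldec-2-ynal.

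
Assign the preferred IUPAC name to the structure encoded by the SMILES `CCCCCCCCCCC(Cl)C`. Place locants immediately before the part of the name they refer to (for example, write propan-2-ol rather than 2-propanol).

2-chlorododecane

The longest continuous carbon chain has 12 atoms, so the parent hydride is dodecane.
The numbering direction is chosen so that the substituent locant set {2} is lower than {11} at the first point of difference.
That gives a chloro group at C-2.
The name is 2-chlorododecane.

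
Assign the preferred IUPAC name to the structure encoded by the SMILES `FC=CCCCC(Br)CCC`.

The longest carbon chain that includes the multiple bond has 9 carbons, so the parent hydride is nonane.
The chain contains a C=C double bond, so the unsaturation ending is -ene.
Number the chain so that numbering from this end puts the double bond at C-1 rather than C-8.
This places the double bond between C-1 and C-2; a bromo group at C-6; a fluoro group at C-1.
Prefixes are listed alphabetically: bromo, fluoro.
The name is 6-bromo-1-fluoronon-1-ene.

6-bromo-1-fluoronon-1-ene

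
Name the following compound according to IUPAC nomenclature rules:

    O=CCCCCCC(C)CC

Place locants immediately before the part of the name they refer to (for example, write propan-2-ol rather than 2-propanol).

7-methylnonanal

The longest carbon chain that includes the –CHO group has 9 carbons, so the parent hydride is nonane.
The principal characteristic group is an aldehyde (terminal –CHO), named with the suffix -al.
Choose the numbering such that the aldehyde carbon is C-1 by definition.
That gives a methyl group at C-7.
Assembling the pieces gives 7-methylnonanal.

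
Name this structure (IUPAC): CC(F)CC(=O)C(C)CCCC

2-fluoro-5-methylnonan-4-one

The longest chain bearing the carbonyl is 9 carbons long (nonane).
A ketone (C=O on an internal carbon) is the principal characteristic group, giving the suffix -one.
The numbering direction is chosen so that numbering from this end puts the carbonyl group at C-4 rather than C-6.
This places the carbonyl at C-4; a fluoro group at C-2; a methyl group at C-5.
The substituents are ordered alphabetically, ignoring any di-/tri- multipliers.
Assembling the pieces gives 2-fluoro-5-methylnonan-4-one.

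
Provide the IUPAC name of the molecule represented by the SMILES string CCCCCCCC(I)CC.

The longest continuous carbon chain has 10 atoms, so the parent hydride is decane.
Choose the numbering such that the substituent locant set {3} is lower than {8} at the first point of difference.
That gives an iodo group at C-3.
Assembling the pieces gives 3-iododecane.

3-iododecane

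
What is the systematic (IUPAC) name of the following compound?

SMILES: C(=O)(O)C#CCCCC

hept-2-ynoic acid

Counting along the main chain through the –COOH group and the multiple bond gives 7 carbons: the parent is heptane.
The principal characteristic group is a carboxylic acid (terminal –COOH), named with the suffix -oic acid.
The chain contains a C≡C triple bond, so the unsaturation ending is -yne.
The numbering direction is chosen so that the carboxylic acid carbon is C-1 by definition.
With this numbering: the triple bond between C-2 and C-3.
Putting it together: hept-2-ynoic acid.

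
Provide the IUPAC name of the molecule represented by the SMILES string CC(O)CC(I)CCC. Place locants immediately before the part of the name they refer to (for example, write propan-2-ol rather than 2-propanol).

The longest carbon chain that includes the –OH group has 7 carbons, so the parent hydride is heptane.
The highest-priority functional group is an alcohol (–OH), so the name ends in -ol.
Choose the numbering such that numbering from this end puts the hydroxyl group at C-2 rather than C-6.
This places the hydroxyl at C-2; an iodo group at C-4.
The name is 4-iodoheptan-2-ol.

4-iodoheptan-2-ol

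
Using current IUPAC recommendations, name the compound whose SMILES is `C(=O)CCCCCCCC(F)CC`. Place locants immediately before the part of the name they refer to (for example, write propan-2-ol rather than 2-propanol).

The longest chain bearing the –CHO group is 11 carbons long (undecane).
The highest-priority functional group is an aldehyde (terminal –CHO), so the name ends in -al.
Choose the numbering such that the aldehyde carbon is C-1 by definition.
This places a fluoro group at C-9.
The name is 9-fluoroundecanal.

9-fluoroundecanal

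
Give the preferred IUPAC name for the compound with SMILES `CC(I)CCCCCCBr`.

The longest continuous carbon chain has 8 atoms, so the parent hydride is octane.
Choose the numbering such that the substituent locant set {1,7} is lower than {2,8} at the first point of difference.
That gives a bromo group at C-1; an iodo group at C-7.
The substituents are ordered alphabetically, ignoring any di-/tri- multipliers.
The name is 1-bromo-7-iodooctane.

1-bromo-7-iodooctane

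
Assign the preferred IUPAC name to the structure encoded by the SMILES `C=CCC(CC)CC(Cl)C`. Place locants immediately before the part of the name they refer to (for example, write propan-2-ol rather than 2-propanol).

6-chloro-4-ethylhept-1-ene

Counting along the main chain through the multiple bond gives 7 carbons: the parent is heptane.
The chain contains a C=C double bond, so the unsaturation ending is -ene.
Number the chain so that numbering from this end puts the double bond at C-1 rather than C-6.
With this numbering: the double bond between C-1 and C-2; a chloro group at C-6; an ethyl group at C-4.
Prefixes are listed alphabetically: chloro, ethyl.
Assembling the pieces gives 6-chloro-4-ethylhept-1-ene.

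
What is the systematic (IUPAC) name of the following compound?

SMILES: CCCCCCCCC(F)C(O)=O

Counting along the main chain through the –COOH group gives 10 carbons: the parent is decane.
The highest-priority functional group is a carboxylic acid (terminal –COOH), so the name ends in -oic acid.
The numbering direction is chosen so that the carboxylic acid carbon is C-1 by definition.
With this numbering: a fluoro group at C-2.
Putting it together: 2-fluorodecanoic acid.

2-fluorodecanoic acid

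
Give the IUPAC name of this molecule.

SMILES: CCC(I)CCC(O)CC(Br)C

The longest carbon chain that includes the –OH group has 9 carbons, so the parent hydride is nonane.
The principal characteristic group is an alcohol (–OH), named with the suffix -ol.
The numbering direction is chosen so that numbering from this end puts the hydroxyl group at C-4 rather than C-6.
With this numbering: the hydroxyl at C-4; a bromo group at C-2; an iodo group at C-7.
Prefixes are listed alphabetically: bromo, iodo.
The name is 2-bromo-7-iodononan-4-ol.

2-bromo-7-iodononan-4-ol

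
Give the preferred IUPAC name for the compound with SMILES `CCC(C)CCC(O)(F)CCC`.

The longest chain bearing the –OH group is 9 carbons long (nonane).
The principal characteristic group is an alcohol (–OH), named with the suffix -ol.
Choose the numbering such that numbering from this end puts the hydroxyl group at C-4 rather than C-6.
This places the hydroxyl at C-4; a fluoro group at C-4; a methyl group at C-7.
The substituents are ordered alphabetically, ignoring any di-/tri- multipliers.
Assembling the pieces gives 4-fluoro-7-methylnonan-4-ol.

4-fluoro-7-methylnonan-4-ol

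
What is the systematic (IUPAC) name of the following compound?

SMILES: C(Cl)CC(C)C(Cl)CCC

The longest carbon chain is 7 atoms: the parent is heptane.
The numbering direction is chosen so that the substituent locant set {1,3,4} is lower than {4,5,7} at the first point of difference.
That gives chloro groups at C-1 and C-4; a methyl group at C-3.
Prefixes are listed alphabetically: chloro, methyl.
Assembling the pieces gives 1,4-dichloro-3-methylheptane.

1,4-dichloro-3-methylheptane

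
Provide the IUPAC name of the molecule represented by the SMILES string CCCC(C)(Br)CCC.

The longest continuous carbon chain has 7 atoms, so the parent hydride is heptane.
Both numbering directions give the same locant set; either may be used.
This places a bromo group at C-4; a methyl group at C-4.
Prefixes are listed alphabetically: bromo, methyl.
The name is 4-bromo-4-methylheptane.

4-bromo-4-methylheptane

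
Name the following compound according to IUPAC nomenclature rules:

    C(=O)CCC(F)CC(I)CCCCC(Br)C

Counting along the main chain through the –CHO group gives 12 carbons: the parent is dodecane.
An aldehyde (terminal –CHO) is the principal characteristic group, giving the suffix -al.
The numbering direction is chosen so that the aldehyde carbon is C-1 by definition.
That gives a bromo group at C-11; a fluoro group at C-4; an iodo group at C-6.
Substituent prefixes are cited in alphabetical order (multiplying prefixes like di-/tri- are ignored for ordering).
Putting it together: 11-bromo-4-fluoro-6-iodododecanal.

11-bromo-4-fluoro-6-iodododecanal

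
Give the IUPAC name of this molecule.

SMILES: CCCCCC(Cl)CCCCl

The longest carbon chain is 9 atoms: the parent is nonane.
Choose the numbering such that the substituent locant set {1,4} is lower than {6,9} at the first point of difference.
This places chloro groups at C-1 and C-4.
The name is 1,4-dichlorononane.

1,4-dichlorononane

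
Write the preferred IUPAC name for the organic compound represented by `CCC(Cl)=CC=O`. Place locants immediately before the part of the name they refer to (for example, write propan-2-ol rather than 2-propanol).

Counting along the main chain through the –CHO group and the multiple bond gives 5 carbons: the parent is pentane.
The highest-priority functional group is an aldehyde (terminal –CHO), so the name ends in -al.
A C=C double bond in the chain gives the infix -ene-.
The numbering direction is chosen so that the aldehyde carbon is C-1 by definition.
With this numbering: the double bond between C-2 and C-3; a chloro group at C-3.
The name is 3-chloropent-2-enal.

3-chloropent-2-enal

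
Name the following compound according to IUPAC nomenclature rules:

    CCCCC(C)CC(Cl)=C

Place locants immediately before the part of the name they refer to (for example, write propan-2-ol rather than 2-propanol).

2-chloro-4-methyloct-1-ene

The longest chain bearing the multiple bond is 8 carbons long (octane).
There is one C=C double bond, indicated by the ending -ene.
The numbering direction is chosen so that numbering from this end puts the double bond at C-1 rather than C-7.
This places the double bond between C-1 and C-2; a chloro group at C-2; a methyl group at C-4.
Substituent prefixes are cited in alphabetical order (multiplying prefixes like di-/tri- are ignored for ordering).
The name is 2-chloro-4-methyloct-1-ene.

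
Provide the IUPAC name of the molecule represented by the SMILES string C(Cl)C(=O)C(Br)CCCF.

The longest chain bearing the carbonyl is 6 carbons long (hexane).
The principal characteristic group is a ketone (C=O on an internal carbon), named with the suffix -one.
Number the chain so that numbering from this end puts the carbonyl group at C-2 rather than C-5.
With this numbering: the carbonyl at C-2; a bromo group at C-3; a chloro group at C-1; a fluoro group at C-6.
The substituents are ordered alphabetically, ignoring any di-/tri- multipliers.
Putting it together: 3-bromo-1-chloro-6-fluorohexan-2-one.

3-bromo-1-chloro-6-fluorohexan-2-one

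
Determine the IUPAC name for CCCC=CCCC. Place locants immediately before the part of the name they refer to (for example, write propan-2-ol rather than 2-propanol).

The longest carbon chain that includes the multiple bond has 8 carbons, so the parent hydride is octane.
The chain contains a C=C double bond, so the unsaturation ending is -ene.
Both numbering directions give the same locant set; either may be used.
That gives the double bond between C-4 and C-5.
Assembling the pieces gives oct-4-ene.

oct-4-ene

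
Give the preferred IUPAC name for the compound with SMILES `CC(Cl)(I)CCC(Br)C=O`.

2-bromo-5-chloro-5-iodohexanal

Counting along the main chain through the –CHO group gives 6 carbons: the parent is hexane.
An aldehyde (terminal –CHO) is the principal characteristic group, giving the suffix -al.
Choose the numbering such that the aldehyde carbon is C-1 by definition.
That gives a bromo group at C-2; a chloro group at C-5; an iodo group at C-5.
The substituents are ordered alphabetically, ignoring any di-/tri- multipliers.
Assembling the pieces gives 2-bromo-5-chloro-5-iodohexanal.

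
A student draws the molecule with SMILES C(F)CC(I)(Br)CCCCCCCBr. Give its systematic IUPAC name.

3,10-dibromo-1-fluoro-3-iododecane

The parent chain contains 10 carbons (decane).
Number the chain so that the substituent locant set {1,3,3,10} is lower than {1,8,8,10} at the first point of difference.
This places bromo groups at C-3 and C-10; a fluoro group at C-1; an iodo group at C-3.
Prefixes are listed alphabetically: bromo, fluoro, iodo.
Assembling the pieces gives 3,10-dibromo-1-fluoro-3-iododecane.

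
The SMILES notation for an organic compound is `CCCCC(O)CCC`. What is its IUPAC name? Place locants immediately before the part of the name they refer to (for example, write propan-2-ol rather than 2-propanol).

octan-4-ol

The longest chain bearing the –OH group is 8 carbons long (octane).
An alcohol (–OH) is the principal characteristic group, giving the suffix -ol.
The numbering direction is chosen so that numbering from this end puts the hydroxyl group at C-4 rather than C-5.
With this numbering: the hydroxyl at C-4.
Putting it together: octan-4-ol.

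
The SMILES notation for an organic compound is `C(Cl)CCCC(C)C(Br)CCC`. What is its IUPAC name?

6-bromo-1-chloro-5-methylnonane

The parent chain contains 9 carbons (nonane).
Number the chain so that the substituent locant set {1,5,6} is lower than {4,5,9} at the first point of difference.
That gives a bromo group at C-6; a chloro group at C-1; a methyl group at C-5.
Prefixes are listed alphabetically: bromo, chloro, methyl.
Assembling the pieces gives 6-bromo-1-chloro-5-methylnonane.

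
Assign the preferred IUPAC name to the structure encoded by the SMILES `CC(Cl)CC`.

2-chlorobutane

The parent chain contains 4 carbons (butane).
The numbering direction is chosen so that the substituent locant set {2} is lower than {3} at the first point of difference.
This places a chloro group at C-2.
Assembling the pieces gives 2-chlorobutane.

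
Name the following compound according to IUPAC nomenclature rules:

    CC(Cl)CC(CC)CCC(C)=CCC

9-chloro-7-ethyl-4-methyldec-3-ene

The longest chain bearing the multiple bond is 10 carbons long (decane).
A C=C double bond in the chain gives the infix -ene-.
Choose the numbering such that numbering from this end puts the double bond at C-3 rather than C-7.
That gives the double bond between C-3 and C-4; a chloro group at C-9; an ethyl group at C-7; a methyl group at C-4.
The substituents are ordered alphabetically, ignoring any di-/tri- multipliers.
Assembling the pieces gives 9-chloro-7-ethyl-4-methyldec-3-ene.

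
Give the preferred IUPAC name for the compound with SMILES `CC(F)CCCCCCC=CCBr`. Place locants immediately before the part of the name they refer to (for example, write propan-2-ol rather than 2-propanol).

1-bromo-10-fluoroundec-2-ene

The longest chain bearing the multiple bond is 11 carbons long (undecane).
There is one C=C double bond, indicated by the ending -ene.
The numbering direction is chosen so that numbering from this end puts the double bond at C-2 rather than C-9.
With this numbering: the double bond between C-2 and C-3; a bromo group at C-1; a fluoro group at C-10.
Prefixes are listed alphabetically: bromo, fluoro.
Putting it together: 1-bromo-10-fluoroundec-2-ene.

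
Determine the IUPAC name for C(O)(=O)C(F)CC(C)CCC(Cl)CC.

Counting along the main chain through the –COOH group gives 9 carbons: the parent is nonane.
The principal characteristic group is a carboxylic acid (terminal –COOH), named with the suffix -oic acid.
Number the chain so that the carboxylic acid carbon is C-1 by definition.
That gives a chloro group at C-7; a fluoro group at C-2; a methyl group at C-4.
Substituent prefixes are cited in alphabetical order (multiplying prefixes like di-/tri- are ignored for ordering).
The name is 7-chloro-2-fluoro-4-methylnonanoic acid.

7-chloro-2-fluoro-4-methylnonanoic acid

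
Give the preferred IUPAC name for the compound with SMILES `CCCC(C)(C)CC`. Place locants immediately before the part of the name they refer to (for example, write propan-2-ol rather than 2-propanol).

The parent chain contains 6 carbons (hexane).
Number the chain so that the substituent locant set {3,3} is lower than {4,4} at the first point of difference.
With this numbering: two methyl groups at C-3.
Putting it together: 3,3-dimethylhexane.

3,3-dimethylhexane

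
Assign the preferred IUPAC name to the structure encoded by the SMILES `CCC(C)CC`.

3-methylpentane

The longest carbon chain is 5 atoms: the parent is pentane.
Numbering from either end gives identical locants here.
This places a methyl group at C-3.
Assembling the pieces gives 3-methylpentane.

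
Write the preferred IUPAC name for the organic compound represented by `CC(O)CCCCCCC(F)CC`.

The longest carbon chain that includes the –OH group has 11 carbons, so the parent hydride is undecane.
The principal characteristic group is an alcohol (–OH), named with the suffix -ol.
Choose the numbering such that numbering from this end puts the hydroxyl group at C-2 rather than C-10.
This places the hydroxyl at C-2; a fluoro group at C-9.
The name is 9-fluoroundecan-2-ol.

9-fluoroundecan-2-ol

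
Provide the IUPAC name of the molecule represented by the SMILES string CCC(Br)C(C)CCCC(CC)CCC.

The longest continuous carbon chain has 11 atoms, so the parent hydride is undecane.
Number the chain so that the substituent locant set {3,4,8} is lower than {4,8,9} at the first point of difference.
This places a bromo group at C-3; an ethyl group at C-8; a methyl group at C-4.
The substituents are ordered alphabetically, ignoring any di-/tri- multipliers.
Putting it together: 3-bromo-8-ethyl-4-methylundecane.

3-bromo-8-ethyl-4-methylundecane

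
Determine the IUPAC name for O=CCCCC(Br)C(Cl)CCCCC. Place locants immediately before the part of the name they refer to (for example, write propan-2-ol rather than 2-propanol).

The longest chain bearing the –CHO group is 11 carbons long (undecane).
The principal characteristic group is an aldehyde (terminal –CHO), named with the suffix -al.
The numbering direction is chosen so that the aldehyde carbon is C-1 by definition.
That gives a bromo group at C-5; a chloro group at C-6.
The substituents are ordered alphabetically, ignoring any di-/tri- multipliers.
The name is 5-bromo-6-chloroundecanal.

5-bromo-6-chloroundecanal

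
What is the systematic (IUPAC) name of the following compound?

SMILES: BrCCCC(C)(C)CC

1-bromo-4,4-dimethylhexane

The longest carbon chain is 6 atoms: the parent is hexane.
Number the chain so that the substituent locant set {1,4,4} is lower than {3,3,6} at the first point of difference.
With this numbering: a bromo group at C-1; two methyl groups at C-4.
The substituents are ordered alphabetically, ignoring any di-/tri- multipliers.
The name is 1-bromo-4,4-dimethylhexane.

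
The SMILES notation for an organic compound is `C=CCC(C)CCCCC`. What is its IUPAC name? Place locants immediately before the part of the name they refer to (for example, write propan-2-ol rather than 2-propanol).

4-methylnon-1-ene

The longest chain bearing the multiple bond is 9 carbons long (nonane).
The chain contains a C=C double bond, so the unsaturation ending is -ene.
Choose the numbering such that numbering from this end puts the double bond at C-1 rather than C-8.
With this numbering: the double bond between C-1 and C-2; a methyl group at C-4.
The name is 4-methylnon-1-ene.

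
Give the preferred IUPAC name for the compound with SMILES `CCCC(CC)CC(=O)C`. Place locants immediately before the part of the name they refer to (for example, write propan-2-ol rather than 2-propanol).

4-ethylheptan-2-one

The longest chain bearing the carbonyl is 7 carbons long (heptane).
The principal characteristic group is a ketone (C=O on an internal carbon), named with the suffix -one.
Choose the numbering such that numbering from this end puts the carbonyl group at C-2 rather than C-6.
With this numbering: the carbonyl at C-2; an ethyl group at C-4.
Assembling the pieces gives 4-ethylheptan-2-one.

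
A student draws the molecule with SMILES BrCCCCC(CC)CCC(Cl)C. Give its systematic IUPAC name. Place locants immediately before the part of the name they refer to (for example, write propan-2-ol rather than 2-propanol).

The longest continuous carbon chain has 9 atoms, so the parent hydride is nonane.
Choose the numbering such that the substituent locant set {1,5,8} is lower than {2,5,9} at the first point of difference.
With this numbering: a bromo group at C-1; a chloro group at C-8; an ethyl group at C-5.
Substituent prefixes are cited in alphabetical order (multiplying prefixes like di-/tri- are ignored for ordering).
Putting it together: 1-bromo-8-chloro-5-ethylnonane.

1-bromo-8-chloro-5-ethylnonane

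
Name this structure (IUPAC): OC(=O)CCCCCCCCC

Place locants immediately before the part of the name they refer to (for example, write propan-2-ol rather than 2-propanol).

Counting along the main chain through the –COOH group gives 10 carbons: the parent is decane.
The highest-priority functional group is a carboxylic acid (terminal –COOH), so the name ends in -oic acid.
The numbering direction is chosen so that the carboxylic acid carbon is C-1 by definition.
The name is decanoic acid.

decanoic acid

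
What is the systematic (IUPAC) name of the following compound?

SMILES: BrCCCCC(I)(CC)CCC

The parent chain contains 8 carbons (octane).
The numbering direction is chosen so that the substituent locant set {1,5,5} is lower than {4,4,8} at the first point of difference.
That gives a bromo group at C-1; an ethyl group at C-5; an iodo group at C-5.
The substituents are ordered alphabetically, ignoring any di-/tri- multipliers.
Assembling the pieces gives 1-bromo-5-ethyl-5-iodooctane.

1-bromo-5-ethyl-5-iodooctane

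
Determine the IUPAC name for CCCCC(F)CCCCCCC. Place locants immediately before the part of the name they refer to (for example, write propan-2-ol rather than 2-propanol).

The parent chain contains 12 carbons (dodecane).
Number the chain so that the substituent locant set {5} is lower than {8} at the first point of difference.
This places a fluoro group at C-5.
Putting it together: 5-fluorododecane.

5-fluorododecane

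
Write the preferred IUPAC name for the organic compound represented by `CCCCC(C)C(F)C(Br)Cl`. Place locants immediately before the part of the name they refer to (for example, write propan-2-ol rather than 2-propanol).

1-bromo-1-chloro-2-fluoro-3-methylheptane

The longest carbon chain is 7 atoms: the parent is heptane.
Choose the numbering such that the substituent locant set {1,1,2,3} is lower than {5,6,7,7} at the first point of difference.
With this numbering: a bromo group at C-1; a chloro group at C-1; a fluoro group at C-2; a methyl group at C-3.
Substituent prefixes are cited in alphabetical order (multiplying prefixes like di-/tri- are ignored for ordering).
The name is 1-bromo-1-chloro-2-fluoro-3-methylheptane.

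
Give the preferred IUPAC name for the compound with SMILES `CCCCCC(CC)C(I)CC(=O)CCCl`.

The longest chain bearing the carbonyl is 11 carbons long (undecane).
A ketone (C=O on an internal carbon) is the principal characteristic group, giving the suffix -one.
The numbering direction is chosen so that numbering from this end puts the carbonyl group at C-3 rather than C-9.
With this numbering: the carbonyl at C-3; a chloro group at C-1; an ethyl group at C-6; an iodo group at C-5.
Prefixes are listed alphabetically: chloro, ethyl, iodo.
Putting it together: 1-chloro-6-ethyl-5-iodoundecan-3-one.

1-chloro-6-ethyl-5-iodoundecan-3-one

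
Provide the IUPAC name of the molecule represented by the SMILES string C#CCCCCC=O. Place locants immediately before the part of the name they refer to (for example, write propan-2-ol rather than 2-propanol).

hept-6-ynal

The longest chain bearing the –CHO group and the multiple bond is 7 carbons long (heptane).
An aldehyde (terminal –CHO) is the principal characteristic group, giving the suffix -al.
A C≡C triple bond in the chain gives the infix -yne-.
The numbering direction is chosen so that the aldehyde carbon is C-1 by definition.
With this numbering: the triple bond between C-6 and C-7.
Putting it together: hept-6-ynal.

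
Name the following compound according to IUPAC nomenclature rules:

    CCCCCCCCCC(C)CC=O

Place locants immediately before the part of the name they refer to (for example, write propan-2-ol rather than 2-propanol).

3-methyldodecanal

The longest chain bearing the –CHO group is 12 carbons long (dodecane).
An aldehyde (terminal –CHO) is the principal characteristic group, giving the suffix -al.
The numbering direction is chosen so that the aldehyde carbon is C-1 by definition.
This places a methyl group at C-3.
Putting it together: 3-methyldodecanal.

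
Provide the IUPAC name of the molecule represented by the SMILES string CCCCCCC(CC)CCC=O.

4-ethyldecanal

The longest carbon chain that includes the –CHO group has 10 carbons, so the parent hydride is decane.
The highest-priority functional group is an aldehyde (terminal –CHO), so the name ends in -al.
The numbering direction is chosen so that the aldehyde carbon is C-1 by definition.
This places an ethyl group at C-4.
Assembling the pieces gives 4-ethyldecanal.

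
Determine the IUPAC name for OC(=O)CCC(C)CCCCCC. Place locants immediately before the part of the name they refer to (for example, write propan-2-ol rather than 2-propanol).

The longest chain bearing the –COOH group is 10 carbons long (decane).
The principal characteristic group is a carboxylic acid (terminal –COOH), named with the suffix -oic acid.
Choose the numbering such that the carboxylic acid carbon is C-1 by definition.
This places a methyl group at C-4.
Putting it together: 4-methyldecanoic acid.

4-methyldecanoic acid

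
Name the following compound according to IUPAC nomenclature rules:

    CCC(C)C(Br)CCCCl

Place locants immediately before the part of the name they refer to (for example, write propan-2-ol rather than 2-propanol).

The parent chain contains 7 carbons (heptane).
Choose the numbering such that the substituent locant set {1,4,5} is lower than {3,4,7} at the first point of difference.
This places a bromo group at C-4; a chloro group at C-1; a methyl group at C-5.
Prefixes are listed alphabetically: bromo, chloro, methyl.
The name is 4-bromo-1-chloro-5-methylheptane.

4-bromo-1-chloro-5-methylheptane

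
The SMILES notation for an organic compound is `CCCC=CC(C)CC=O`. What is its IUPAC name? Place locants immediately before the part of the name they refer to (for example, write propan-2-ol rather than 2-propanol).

3-methyloct-4-enal

The longest carbon chain that includes the –CHO group and the multiple bond has 8 carbons, so the parent hydride is octane.
The highest-priority functional group is an aldehyde (terminal –CHO), so the name ends in -al.
The chain contains a C=C double bond, so the unsaturation ending is -ene.
The numbering direction is chosen so that the aldehyde carbon is C-1 by definition.
That gives the double bond between C-4 and C-5; a methyl group at C-3.
The name is 3-methyloct-4-enal.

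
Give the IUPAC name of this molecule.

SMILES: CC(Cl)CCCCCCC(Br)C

2-bromo-9-chlorodecane

The longest carbon chain is 10 atoms: the parent is decane.
The numbering direction is chosen so that the locant sets are identical either way, so the alphabetically earlier bromo substituent takes the lower locant (2 rather than 9).
With this numbering: a bromo group at C-2; a chloro group at C-9.
Substituent prefixes are cited in alphabetical order (multiplying prefixes like di-/tri- are ignored for ordering).
Putting it together: 2-bromo-9-chlorodecane.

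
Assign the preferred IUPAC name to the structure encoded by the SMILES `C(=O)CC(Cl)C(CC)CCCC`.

The longest chain bearing the –CHO group is 8 carbons long (octane).
The highest-priority functional group is an aldehyde (terminal –CHO), so the name ends in -al.
The numbering direction is chosen so that the aldehyde carbon is C-1 by definition.
That gives a chloro group at C-3; an ethyl group at C-4.
Prefixes are listed alphabetically: chloro, ethyl.
The name is 3-chloro-4-ethyloctanal.

3-chloro-4-ethyloctanal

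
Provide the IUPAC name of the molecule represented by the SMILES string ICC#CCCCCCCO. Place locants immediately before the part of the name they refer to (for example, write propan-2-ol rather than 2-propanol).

9-iodonon-7-yn-1-ol

Counting along the main chain through the –OH group and the multiple bond gives 9 carbons: the parent is nonane.
The highest-priority functional group is an alcohol (–OH), so the name ends in -ol.
There is one C≡C triple bond, indicated by the ending -yne.
Choose the numbering such that numbering from this end puts the hydroxyl group at C-1 rather than C-9.
That gives the hydroxyl at C-1; the triple bond between C-7 and C-8; an iodo group at C-9.
The name is 9-iodonon-7-yn-1-ol.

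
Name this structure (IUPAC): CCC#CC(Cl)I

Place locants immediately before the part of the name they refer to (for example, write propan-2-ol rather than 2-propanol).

1-chloro-1-iodopent-2-yne

Counting along the main chain through the multiple bond gives 5 carbons: the parent is pentane.
A C≡C triple bond in the chain gives the infix -yne-.
Number the chain so that numbering from this end puts the triple bond at C-2 rather than C-3.
This places the triple bond between C-2 and C-3; a chloro group at C-1; an iodo group at C-1.
Prefixes are listed alphabetically: chloro, iodo.
Putting it together: 1-chloro-1-iodopent-2-yne.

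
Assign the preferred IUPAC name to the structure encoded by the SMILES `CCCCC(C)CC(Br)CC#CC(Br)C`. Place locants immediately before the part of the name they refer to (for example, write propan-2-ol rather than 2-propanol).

2,6-dibromo-8-methyldodec-3-yne

Counting along the main chain through the multiple bond gives 12 carbons: the parent is dodecane.
A C≡C triple bond in the chain gives the infix -yne-.
Choose the numbering such that numbering from this end puts the triple bond at C-3 rather than C-9.
With this numbering: the triple bond between C-3 and C-4; bromo groups at C-2 and C-6; a methyl group at C-8.
Prefixes are listed alphabetically: bromo, methyl.
The name is 2,6-dibromo-8-methyldodec-3-yne.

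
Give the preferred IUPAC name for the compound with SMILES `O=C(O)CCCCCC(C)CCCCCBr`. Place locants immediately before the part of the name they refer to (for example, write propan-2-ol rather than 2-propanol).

12-bromo-7-methyldodecanoic acid

Counting along the main chain through the –COOH group gives 12 carbons: the parent is dodecane.
The principal characteristic group is a carboxylic acid (terminal –COOH), named with the suffix -oic acid.
Number the chain so that the carboxylic acid carbon is C-1 by definition.
This places a bromo group at C-12; a methyl group at C-7.
Prefixes are listed alphabetically: bromo, methyl.
Putting it together: 12-bromo-7-methyldodecanoic acid.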